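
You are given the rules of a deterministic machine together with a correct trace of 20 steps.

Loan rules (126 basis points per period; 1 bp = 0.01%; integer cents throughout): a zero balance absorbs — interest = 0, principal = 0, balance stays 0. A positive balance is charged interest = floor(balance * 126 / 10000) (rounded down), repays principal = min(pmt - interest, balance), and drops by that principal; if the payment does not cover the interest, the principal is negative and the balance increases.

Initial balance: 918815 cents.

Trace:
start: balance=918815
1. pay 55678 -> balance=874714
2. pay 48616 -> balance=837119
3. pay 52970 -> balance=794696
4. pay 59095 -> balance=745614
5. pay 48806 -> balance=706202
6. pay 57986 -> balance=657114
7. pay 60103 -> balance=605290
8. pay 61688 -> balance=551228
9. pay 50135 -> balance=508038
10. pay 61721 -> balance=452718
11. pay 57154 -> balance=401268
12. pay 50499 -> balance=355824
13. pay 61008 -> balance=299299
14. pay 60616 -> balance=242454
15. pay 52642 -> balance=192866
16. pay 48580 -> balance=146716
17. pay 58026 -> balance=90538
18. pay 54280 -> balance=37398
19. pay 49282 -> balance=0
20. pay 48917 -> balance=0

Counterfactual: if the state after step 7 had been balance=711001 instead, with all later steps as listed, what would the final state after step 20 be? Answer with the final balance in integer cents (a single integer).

state after step 7 := balance=711001
8. pay 61688 -> balance=658271
9. pay 50135 -> balance=616430
10. pay 61721 -> balance=562476
11. pay 57154 -> balance=512409
12. pay 50499 -> balance=468366
13. pay 61008 -> balance=413259
14. pay 60616 -> balance=357850
15. pay 52642 -> balance=309716
16. pay 48580 -> balance=265038
17. pay 58026 -> balance=210351
18. pay 54280 -> balance=158721
19. pay 49282 -> balance=111438
20. pay 48917 -> balance=63925

63925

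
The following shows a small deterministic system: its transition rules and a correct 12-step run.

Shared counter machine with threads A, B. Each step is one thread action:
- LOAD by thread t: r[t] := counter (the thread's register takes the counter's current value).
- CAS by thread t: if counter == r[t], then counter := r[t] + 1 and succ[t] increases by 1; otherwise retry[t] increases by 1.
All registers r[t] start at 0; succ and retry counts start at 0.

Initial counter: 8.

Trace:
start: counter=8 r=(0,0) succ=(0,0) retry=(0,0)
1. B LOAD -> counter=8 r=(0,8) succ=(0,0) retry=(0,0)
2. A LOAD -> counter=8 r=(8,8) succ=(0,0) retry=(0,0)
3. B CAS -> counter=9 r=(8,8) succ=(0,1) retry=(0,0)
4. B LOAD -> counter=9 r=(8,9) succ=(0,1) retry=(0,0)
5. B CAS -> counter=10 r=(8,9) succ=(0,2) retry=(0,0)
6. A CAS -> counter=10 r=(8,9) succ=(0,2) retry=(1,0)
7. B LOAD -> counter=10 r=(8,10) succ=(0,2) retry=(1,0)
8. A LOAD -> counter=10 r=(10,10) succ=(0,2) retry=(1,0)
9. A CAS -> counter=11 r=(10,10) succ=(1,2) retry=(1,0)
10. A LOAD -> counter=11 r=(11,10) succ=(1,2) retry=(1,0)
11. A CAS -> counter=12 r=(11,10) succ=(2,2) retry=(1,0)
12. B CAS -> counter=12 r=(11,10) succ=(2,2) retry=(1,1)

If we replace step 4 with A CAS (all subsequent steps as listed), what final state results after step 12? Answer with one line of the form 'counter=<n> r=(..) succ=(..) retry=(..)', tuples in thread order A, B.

(re-executing from step 4 with the substitution; state before step 4: counter=9 r=(8,8) succ=(0,1) retry=(0,0))
4. A CAS -> counter=9 r=(8,8) succ=(0,1) retry=(1,0)
5. B CAS -> counter=9 r=(8,8) succ=(0,1) retry=(1,1)
6. A CAS -> counter=9 r=(8,8) succ=(0,1) retry=(2,1)
7. B LOAD -> counter=9 r=(8,9) succ=(0,1) retry=(2,1)
8. A LOAD -> counter=9 r=(9,9) succ=(0,1) retry=(2,1)
9. A CAS -> counter=10 r=(9,9) succ=(1,1) retry=(2,1)
10. A LOAD -> counter=10 r=(10,9) succ=(1,1) retry=(2,1)
11. A CAS -> counter=11 r=(10,9) succ=(2,1) retry=(2,1)
12. B CAS -> counter=11 r=(10,9) succ=(2,1) retry=(2,2)

counter=11 r=(10,9) succ=(2,1) retry=(2,2)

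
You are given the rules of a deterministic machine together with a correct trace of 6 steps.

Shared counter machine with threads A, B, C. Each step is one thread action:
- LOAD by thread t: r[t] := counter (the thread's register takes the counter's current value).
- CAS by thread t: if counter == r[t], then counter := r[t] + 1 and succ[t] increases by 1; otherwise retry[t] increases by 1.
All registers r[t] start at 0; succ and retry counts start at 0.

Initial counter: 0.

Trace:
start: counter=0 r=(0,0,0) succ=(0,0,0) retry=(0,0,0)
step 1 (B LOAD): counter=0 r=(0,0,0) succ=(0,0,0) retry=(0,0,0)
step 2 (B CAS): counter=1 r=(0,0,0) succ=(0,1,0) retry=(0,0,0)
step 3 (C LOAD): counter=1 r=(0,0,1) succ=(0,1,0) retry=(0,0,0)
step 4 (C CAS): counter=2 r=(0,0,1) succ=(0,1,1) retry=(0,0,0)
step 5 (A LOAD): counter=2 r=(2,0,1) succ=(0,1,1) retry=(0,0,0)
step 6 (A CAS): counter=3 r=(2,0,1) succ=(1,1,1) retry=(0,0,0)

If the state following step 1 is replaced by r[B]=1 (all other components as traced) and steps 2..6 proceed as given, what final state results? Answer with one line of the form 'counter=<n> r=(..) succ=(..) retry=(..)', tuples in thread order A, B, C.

state after step 1 := counter=0 r=(0,1,0) succ=(0,0,0) retry=(0,0,0)
step 2 (B CAS): counter=0 r=(0,1,0) succ=(0,0,0) retry=(0,1,0)
step 3 (C LOAD): counter=0 r=(0,1,0) succ=(0,0,0) retry=(0,1,0)
step 4 (C CAS): counter=1 r=(0,1,0) succ=(0,0,1) retry=(0,1,0)
step 5 (A LOAD): counter=1 r=(1,1,0) succ=(0,0,1) retry=(0,1,0)
step 6 (A CAS): counter=2 r=(1,1,0) succ=(1,0,1) retry=(0,1,0)

counter=2 r=(1,1,0) succ=(1,0,1) retry=(0,1,0)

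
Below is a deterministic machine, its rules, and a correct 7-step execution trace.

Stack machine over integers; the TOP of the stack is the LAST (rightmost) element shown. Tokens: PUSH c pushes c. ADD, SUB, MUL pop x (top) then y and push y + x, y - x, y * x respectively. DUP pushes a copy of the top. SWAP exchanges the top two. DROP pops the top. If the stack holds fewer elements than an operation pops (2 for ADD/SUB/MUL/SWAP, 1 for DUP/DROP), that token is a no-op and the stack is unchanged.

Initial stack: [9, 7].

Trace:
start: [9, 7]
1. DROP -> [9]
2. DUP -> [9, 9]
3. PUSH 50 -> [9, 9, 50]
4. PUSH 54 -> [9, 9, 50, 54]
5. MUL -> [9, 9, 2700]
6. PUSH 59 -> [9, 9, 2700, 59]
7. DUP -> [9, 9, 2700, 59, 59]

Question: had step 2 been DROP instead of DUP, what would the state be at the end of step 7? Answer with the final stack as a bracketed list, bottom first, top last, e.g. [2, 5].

[2700, 59, 59]

(re-executing from step 2 with the substitution; state before step 2: [9])
2. DROP -> []
3. PUSH 50 -> [50]
4. PUSH 54 -> [50, 54]
5. MUL -> [2700]
6. PUSH 59 -> [2700, 59]
7. DUP -> [2700, 59, 59]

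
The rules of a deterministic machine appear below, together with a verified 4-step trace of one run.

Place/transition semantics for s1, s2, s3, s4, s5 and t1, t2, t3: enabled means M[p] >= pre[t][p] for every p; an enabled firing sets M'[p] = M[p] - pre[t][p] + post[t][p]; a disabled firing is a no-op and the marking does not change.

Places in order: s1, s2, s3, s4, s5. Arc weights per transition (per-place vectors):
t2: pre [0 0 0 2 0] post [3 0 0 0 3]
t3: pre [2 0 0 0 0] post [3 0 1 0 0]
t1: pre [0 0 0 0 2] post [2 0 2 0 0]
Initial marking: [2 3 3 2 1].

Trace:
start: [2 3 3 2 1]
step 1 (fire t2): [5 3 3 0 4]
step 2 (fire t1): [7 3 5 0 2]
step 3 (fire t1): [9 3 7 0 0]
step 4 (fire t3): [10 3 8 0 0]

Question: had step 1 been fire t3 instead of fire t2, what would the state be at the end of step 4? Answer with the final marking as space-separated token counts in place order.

(re-executing from step 1 with the substitution; state before step 1: [2 3 3 2 1])
step 1 (fire t3): [3 3 4 2 1]
step 2 (fire t1): [3 3 4 2 1]
step 3 (fire t1): [3 3 4 2 1]
step 4 (fire t3): [4 3 5 2 1]

4 3 5 2 1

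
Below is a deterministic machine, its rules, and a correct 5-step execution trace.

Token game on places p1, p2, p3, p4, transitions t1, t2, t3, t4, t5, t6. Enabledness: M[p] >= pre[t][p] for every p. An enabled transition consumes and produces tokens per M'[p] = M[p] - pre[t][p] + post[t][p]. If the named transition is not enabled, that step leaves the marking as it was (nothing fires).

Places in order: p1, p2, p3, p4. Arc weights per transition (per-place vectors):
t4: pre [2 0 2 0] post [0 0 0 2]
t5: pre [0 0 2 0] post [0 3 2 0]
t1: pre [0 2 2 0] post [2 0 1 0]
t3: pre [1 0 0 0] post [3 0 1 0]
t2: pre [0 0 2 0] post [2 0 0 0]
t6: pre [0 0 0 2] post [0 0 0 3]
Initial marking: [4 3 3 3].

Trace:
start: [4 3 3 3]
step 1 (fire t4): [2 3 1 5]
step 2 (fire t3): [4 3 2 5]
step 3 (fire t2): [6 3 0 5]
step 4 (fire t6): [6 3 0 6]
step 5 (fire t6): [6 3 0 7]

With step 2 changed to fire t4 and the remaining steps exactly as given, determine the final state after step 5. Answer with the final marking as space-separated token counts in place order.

(re-executing from step 2 with the substitution; state before step 2: [2 3 1 5])
step 2 (fire t4): [2 3 1 5]
step 3 (fire t2): [2 3 1 5]
step 4 (fire t6): [2 3 1 6]
step 5 (fire t6): [2 3 1 7]

2 3 1 7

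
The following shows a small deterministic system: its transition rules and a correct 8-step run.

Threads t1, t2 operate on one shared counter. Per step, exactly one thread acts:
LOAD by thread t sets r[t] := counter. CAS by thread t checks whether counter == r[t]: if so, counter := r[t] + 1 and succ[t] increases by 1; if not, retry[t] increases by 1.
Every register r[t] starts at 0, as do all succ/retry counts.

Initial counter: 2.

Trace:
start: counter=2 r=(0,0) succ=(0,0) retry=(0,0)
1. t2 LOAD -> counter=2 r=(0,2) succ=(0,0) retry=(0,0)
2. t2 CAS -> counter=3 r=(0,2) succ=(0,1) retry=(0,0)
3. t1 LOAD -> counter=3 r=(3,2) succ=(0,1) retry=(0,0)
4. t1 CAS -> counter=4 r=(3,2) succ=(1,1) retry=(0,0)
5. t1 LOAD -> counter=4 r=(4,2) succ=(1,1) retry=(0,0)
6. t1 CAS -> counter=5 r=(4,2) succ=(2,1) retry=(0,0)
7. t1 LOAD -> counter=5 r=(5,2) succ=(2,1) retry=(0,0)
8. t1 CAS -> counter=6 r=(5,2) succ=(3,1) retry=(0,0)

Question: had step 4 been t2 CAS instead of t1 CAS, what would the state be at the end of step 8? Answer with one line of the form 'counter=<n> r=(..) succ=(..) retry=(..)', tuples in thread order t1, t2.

(re-executing from step 4 with the substitution; state before step 4: counter=3 r=(3,2) succ=(0,1) retry=(0,0))
4. t2 CAS -> counter=3 r=(3,2) succ=(0,1) retry=(0,1)
5. t1 LOAD -> counter=3 r=(3,2) succ=(0,1) retry=(0,1)
6. t1 CAS -> counter=4 r=(3,2) succ=(1,1) retry=(0,1)
7. t1 LOAD -> counter=4 r=(4,2) succ=(1,1) retry=(0,1)
8. t1 CAS -> counter=5 r=(4,2) succ=(2,1) retry=(0,1)

counter=5 r=(4,2) succ=(2,1) retry=(0,1)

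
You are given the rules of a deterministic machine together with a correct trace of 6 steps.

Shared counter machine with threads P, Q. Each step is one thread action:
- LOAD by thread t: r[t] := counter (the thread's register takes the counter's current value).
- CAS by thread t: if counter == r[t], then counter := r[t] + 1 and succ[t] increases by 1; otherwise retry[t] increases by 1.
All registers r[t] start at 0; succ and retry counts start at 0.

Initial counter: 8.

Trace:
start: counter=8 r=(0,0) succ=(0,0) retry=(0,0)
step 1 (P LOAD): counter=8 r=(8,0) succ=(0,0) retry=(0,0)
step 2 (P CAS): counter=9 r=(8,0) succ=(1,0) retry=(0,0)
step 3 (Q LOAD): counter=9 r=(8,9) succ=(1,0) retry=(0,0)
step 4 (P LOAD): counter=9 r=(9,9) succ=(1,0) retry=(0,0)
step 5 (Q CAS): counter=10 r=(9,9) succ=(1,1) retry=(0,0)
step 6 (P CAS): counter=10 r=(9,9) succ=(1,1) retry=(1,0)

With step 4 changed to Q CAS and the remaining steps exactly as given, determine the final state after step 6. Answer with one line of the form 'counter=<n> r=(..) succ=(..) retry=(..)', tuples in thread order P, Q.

counter=10 r=(8,9) succ=(1,1) retry=(1,1)

(re-executing from step 4 with the substitution; state before step 4: counter=9 r=(8,9) succ=(1,0) retry=(0,0))
step 4 (Q CAS): counter=10 r=(8,9) succ=(1,1) retry=(0,0)
step 5 (Q CAS): counter=10 r=(8,9) succ=(1,1) retry=(0,1)
step 6 (P CAS): counter=10 r=(8,9) succ=(1,1) retry=(1,1)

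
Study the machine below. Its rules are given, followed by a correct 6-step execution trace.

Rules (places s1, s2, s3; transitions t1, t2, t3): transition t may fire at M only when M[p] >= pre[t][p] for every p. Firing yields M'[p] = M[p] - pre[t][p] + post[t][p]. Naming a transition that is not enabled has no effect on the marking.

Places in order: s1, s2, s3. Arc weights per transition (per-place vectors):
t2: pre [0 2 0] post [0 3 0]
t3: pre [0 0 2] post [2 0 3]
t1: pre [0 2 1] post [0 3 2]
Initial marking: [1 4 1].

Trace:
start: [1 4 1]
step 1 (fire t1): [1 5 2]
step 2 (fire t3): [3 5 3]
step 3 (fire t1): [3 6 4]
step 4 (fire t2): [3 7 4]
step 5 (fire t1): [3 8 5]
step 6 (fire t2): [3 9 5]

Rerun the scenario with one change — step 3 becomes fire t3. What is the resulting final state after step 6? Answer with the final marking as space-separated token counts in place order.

5 8 5

(re-executing from step 3 with the substitution; state before step 3: [3 5 3])
step 3 (fire t3): [5 5 4]
step 4 (fire t2): [5 6 4]
step 5 (fire t1): [5 7 5]
step 6 (fire t2): [5 8 5]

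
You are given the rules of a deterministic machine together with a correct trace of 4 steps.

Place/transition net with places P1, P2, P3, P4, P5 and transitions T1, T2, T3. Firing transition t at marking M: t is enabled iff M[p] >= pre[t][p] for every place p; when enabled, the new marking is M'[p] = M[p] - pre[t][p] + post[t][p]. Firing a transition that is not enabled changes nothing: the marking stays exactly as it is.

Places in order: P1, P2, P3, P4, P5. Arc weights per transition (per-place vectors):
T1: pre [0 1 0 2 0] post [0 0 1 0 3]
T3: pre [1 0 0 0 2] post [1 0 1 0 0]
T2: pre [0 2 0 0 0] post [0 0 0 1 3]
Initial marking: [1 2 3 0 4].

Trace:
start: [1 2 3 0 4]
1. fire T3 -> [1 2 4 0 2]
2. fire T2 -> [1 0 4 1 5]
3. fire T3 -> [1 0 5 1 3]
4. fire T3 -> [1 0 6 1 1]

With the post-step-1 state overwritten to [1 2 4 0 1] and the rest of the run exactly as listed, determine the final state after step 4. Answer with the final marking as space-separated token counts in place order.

1 0 6 1 0

state after step 1 := [1 2 4 0 1]
2. fire T2 -> [1 0 4 1 4]
3. fire T3 -> [1 0 5 1 2]
4. fire T3 -> [1 0 6 1 0]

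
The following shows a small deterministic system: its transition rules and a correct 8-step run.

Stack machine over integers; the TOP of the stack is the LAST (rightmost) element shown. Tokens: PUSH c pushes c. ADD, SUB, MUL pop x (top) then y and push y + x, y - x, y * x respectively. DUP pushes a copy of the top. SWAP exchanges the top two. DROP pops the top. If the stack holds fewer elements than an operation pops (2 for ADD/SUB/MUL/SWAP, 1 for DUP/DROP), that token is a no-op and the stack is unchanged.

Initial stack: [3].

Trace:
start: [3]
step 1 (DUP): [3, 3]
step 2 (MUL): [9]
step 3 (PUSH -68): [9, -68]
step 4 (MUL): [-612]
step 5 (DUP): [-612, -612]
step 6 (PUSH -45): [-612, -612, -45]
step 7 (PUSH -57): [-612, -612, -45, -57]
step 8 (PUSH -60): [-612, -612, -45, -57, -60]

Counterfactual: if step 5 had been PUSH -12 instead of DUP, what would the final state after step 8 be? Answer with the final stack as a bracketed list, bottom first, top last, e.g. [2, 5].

(re-executing from step 5 with the substitution; state before step 5: [-612])
step 5 (PUSH -12): [-612, -12]
step 6 (PUSH -45): [-612, -12, -45]
step 7 (PUSH -57): [-612, -12, -45, -57]
step 8 (PUSH -60): [-612, -12, -45, -57, -60]

[-612, -12, -45, -57, -60]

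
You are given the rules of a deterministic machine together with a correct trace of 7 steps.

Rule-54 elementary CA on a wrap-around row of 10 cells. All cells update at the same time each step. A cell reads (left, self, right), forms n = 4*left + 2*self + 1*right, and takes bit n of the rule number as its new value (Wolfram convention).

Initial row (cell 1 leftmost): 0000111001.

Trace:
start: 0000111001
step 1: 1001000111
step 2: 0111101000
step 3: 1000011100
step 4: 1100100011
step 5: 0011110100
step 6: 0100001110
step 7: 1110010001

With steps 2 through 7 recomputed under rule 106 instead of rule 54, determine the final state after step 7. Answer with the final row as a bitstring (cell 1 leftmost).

0111000010

(re-executing steps 2..7 under rule 106; state before step 2: 1001000111)
step 2: 1010001100
step 3: 0100011101
step 4: 1000110110
step 5: 0001111111
step 6: 0011000001
step 7: 0111000010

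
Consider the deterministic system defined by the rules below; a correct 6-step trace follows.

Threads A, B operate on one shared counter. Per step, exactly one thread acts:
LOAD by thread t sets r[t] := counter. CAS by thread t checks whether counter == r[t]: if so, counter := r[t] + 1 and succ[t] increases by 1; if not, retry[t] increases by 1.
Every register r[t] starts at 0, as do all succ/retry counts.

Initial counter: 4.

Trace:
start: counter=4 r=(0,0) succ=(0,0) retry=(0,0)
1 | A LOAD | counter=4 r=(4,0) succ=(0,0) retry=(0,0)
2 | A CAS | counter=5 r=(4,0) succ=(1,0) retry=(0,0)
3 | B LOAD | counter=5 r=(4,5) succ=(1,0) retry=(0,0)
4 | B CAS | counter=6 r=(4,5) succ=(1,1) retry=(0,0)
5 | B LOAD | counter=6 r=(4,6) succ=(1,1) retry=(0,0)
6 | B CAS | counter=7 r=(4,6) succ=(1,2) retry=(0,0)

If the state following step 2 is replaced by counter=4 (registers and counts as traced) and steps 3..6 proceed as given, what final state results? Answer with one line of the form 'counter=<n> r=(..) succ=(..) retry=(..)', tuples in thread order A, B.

state after step 2 := counter=4 r=(4,0) succ=(1,0) retry=(0,0)
3 | B LOAD | counter=4 r=(4,4) succ=(1,0) retry=(0,0)
4 | B CAS | counter=5 r=(4,4) succ=(1,1) retry=(0,0)
5 | B LOAD | counter=5 r=(4,5) succ=(1,1) retry=(0,0)
6 | B CAS | counter=6 r=(4,5) succ=(1,2) retry=(0,0)

counter=6 r=(4,5) succ=(1,2) retry=(0,0)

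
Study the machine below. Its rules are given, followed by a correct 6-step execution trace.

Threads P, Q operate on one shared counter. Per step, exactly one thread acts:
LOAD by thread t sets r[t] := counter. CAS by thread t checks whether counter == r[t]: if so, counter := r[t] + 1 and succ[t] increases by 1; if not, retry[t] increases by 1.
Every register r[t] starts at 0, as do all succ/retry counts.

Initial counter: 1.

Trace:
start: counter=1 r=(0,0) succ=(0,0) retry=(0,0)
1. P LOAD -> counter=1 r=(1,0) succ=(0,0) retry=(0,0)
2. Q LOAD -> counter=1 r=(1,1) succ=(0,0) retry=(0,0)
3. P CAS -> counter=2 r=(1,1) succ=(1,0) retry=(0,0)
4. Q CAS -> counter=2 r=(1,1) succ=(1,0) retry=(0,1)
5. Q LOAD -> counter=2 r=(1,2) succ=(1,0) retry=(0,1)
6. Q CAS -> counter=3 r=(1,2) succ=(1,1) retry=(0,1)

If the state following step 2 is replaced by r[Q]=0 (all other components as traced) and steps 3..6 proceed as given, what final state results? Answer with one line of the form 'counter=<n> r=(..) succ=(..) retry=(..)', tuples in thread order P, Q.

state after step 2 := counter=1 r=(1,0) succ=(0,0) retry=(0,0)
3. P CAS -> counter=2 r=(1,0) succ=(1,0) retry=(0,0)
4. Q CAS -> counter=2 r=(1,0) succ=(1,0) retry=(0,1)
5. Q LOAD -> counter=2 r=(1,2) succ=(1,0) retry=(0,1)
6. Q CAS -> counter=3 r=(1,2) succ=(1,1) retry=(0,1)

counter=3 r=(1,2) succ=(1,1) retry=(0,1)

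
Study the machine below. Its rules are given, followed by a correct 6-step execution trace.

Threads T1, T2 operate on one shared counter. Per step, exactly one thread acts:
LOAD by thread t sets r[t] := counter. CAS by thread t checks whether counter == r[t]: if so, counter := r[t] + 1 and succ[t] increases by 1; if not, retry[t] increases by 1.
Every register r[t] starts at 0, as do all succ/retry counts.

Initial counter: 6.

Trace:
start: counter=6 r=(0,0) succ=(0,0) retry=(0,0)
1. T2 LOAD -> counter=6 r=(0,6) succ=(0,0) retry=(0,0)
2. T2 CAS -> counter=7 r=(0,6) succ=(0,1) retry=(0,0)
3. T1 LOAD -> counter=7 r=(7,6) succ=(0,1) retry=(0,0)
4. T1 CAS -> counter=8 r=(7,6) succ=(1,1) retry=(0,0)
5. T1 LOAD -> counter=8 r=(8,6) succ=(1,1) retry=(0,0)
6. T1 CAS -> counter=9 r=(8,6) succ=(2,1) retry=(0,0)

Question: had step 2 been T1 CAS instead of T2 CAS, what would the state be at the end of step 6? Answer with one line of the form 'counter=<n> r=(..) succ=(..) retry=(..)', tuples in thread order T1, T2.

(re-executing from step 2 with the substitution; state before step 2: counter=6 r=(0,6) succ=(0,0) retry=(0,0))
2. T1 CAS -> counter=6 r=(0,6) succ=(0,0) retry=(1,0)
3. T1 LOAD -> counter=6 r=(6,6) succ=(0,0) retry=(1,0)
4. T1 CAS -> counter=7 r=(6,6) succ=(1,0) retry=(1,0)
5. T1 LOAD -> counter=7 r=(7,6) succ=(1,0) retry=(1,0)
6. T1 CAS -> counter=8 r=(7,6) succ=(2,0) retry=(1,0)

counter=8 r=(7,6) succ=(2,0) retry=(1,0)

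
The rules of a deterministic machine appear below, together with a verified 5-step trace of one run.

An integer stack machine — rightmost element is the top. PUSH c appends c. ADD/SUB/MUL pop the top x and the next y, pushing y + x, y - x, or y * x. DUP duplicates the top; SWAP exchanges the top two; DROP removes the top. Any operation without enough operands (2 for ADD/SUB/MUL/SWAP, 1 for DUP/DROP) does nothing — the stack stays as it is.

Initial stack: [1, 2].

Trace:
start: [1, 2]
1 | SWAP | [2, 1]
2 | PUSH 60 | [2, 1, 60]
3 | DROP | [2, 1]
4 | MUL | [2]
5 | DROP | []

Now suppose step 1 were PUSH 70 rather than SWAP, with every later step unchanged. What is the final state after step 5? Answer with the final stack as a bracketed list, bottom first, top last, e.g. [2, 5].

[1]

(re-executing from step 1 with the substitution; state before step 1: [1, 2])
1 | PUSH 70 | [1, 2, 70]
2 | PUSH 60 | [1, 2, 70, 60]
3 | DROP | [1, 2, 70]
4 | MUL | [1, 140]
5 | DROP | [1]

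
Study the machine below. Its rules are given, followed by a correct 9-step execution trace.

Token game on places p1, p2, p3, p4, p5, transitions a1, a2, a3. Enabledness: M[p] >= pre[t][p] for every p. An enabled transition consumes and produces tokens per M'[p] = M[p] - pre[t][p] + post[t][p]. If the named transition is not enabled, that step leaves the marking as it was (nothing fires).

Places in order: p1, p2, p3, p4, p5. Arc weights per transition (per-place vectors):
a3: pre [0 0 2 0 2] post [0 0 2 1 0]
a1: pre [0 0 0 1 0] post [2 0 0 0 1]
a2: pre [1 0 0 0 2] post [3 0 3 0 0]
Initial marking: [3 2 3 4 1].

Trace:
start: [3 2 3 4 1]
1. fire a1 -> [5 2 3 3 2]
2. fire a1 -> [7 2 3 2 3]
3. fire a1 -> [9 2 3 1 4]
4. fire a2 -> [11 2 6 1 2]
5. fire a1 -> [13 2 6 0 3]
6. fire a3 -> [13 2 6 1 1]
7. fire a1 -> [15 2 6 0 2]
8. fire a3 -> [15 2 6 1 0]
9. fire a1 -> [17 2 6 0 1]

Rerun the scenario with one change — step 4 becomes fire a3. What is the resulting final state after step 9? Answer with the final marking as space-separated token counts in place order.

15 2 3 1 1

(re-executing from step 4 with the substitution; state before step 4: [9 2 3 1 4])
4. fire a3 -> [9 2 3 2 2]
5. fire a1 -> [11 2 3 1 3]
6. fire a3 -> [11 2 3 2 1]
7. fire a1 -> [13 2 3 1 2]
8. fire a3 -> [13 2 3 2 0]
9. fire a1 -> [15 2 3 1 1]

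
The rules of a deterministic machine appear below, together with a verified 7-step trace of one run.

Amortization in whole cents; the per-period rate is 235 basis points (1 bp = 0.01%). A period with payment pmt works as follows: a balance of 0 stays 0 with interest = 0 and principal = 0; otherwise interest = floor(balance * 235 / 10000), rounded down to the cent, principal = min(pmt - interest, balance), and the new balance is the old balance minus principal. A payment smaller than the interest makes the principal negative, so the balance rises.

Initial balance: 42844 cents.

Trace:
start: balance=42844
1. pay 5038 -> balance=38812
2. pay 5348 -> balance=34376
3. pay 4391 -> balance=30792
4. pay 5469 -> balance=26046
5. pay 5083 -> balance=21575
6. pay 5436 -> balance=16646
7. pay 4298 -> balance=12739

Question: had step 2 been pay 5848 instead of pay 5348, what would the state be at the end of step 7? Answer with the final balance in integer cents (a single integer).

(re-executing from step 2 with the substitution; state before step 2: balance=38812)
2. pay 5848 -> balance=33876
3. pay 4391 -> balance=30281
4. pay 5469 -> balance=25523
5. pay 5083 -> balance=21039
6. pay 5436 -> balance=16097
7. pay 4298 -> balance=12177

12177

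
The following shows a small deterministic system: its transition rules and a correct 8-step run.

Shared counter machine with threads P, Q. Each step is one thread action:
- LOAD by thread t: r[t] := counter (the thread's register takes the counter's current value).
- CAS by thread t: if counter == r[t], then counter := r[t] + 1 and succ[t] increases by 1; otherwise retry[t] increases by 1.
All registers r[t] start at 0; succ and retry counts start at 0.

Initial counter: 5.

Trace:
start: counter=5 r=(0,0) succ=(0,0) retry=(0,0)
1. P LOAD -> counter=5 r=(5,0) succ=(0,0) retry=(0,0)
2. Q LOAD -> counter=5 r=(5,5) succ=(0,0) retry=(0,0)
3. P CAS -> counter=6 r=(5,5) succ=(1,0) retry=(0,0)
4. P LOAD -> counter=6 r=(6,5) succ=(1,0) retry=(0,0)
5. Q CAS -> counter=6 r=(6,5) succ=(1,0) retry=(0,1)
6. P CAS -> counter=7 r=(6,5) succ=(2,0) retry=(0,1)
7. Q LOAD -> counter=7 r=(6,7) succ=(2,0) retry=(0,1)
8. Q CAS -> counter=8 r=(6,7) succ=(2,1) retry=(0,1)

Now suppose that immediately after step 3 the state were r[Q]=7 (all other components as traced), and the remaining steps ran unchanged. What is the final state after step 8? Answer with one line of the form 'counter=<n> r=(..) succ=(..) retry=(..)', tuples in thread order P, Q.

counter=8 r=(6,7) succ=(2,1) retry=(0,1)

state after step 3 := counter=6 r=(5,7) succ=(1,0) retry=(0,0)
4. P LOAD -> counter=6 r=(6,7) succ=(1,0) retry=(0,0)
5. Q CAS -> counter=6 r=(6,7) succ=(1,0) retry=(0,1)
6. P CAS -> counter=7 r=(6,7) succ=(2,0) retry=(0,1)
7. Q LOAD -> counter=7 r=(6,7) succ=(2,0) retry=(0,1)
8. Q CAS -> counter=8 r=(6,7) succ=(2,1) retry=(0,1)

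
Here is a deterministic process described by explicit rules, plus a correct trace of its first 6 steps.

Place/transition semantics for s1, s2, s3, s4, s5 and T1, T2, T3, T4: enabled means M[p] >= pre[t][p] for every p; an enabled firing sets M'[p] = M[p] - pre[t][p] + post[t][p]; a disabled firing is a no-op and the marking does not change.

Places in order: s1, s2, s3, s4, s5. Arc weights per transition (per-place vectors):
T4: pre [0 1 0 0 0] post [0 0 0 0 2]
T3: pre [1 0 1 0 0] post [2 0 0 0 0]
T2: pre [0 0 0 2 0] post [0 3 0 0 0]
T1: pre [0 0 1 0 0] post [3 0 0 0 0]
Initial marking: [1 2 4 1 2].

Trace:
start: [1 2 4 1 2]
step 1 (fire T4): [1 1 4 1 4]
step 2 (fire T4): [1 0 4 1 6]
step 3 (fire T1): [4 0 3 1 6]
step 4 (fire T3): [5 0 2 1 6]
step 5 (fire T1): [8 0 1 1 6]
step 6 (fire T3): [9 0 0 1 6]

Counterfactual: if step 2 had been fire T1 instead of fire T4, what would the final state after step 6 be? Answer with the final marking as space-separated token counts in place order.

11 1 0 1 4

(re-executing from step 2 with the substitution; state before step 2: [1 1 4 1 4])
step 2 (fire T1): [4 1 3 1 4]
step 3 (fire T1): [7 1 2 1 4]
step 4 (fire T3): [8 1 1 1 4]
step 5 (fire T1): [11 1 0 1 4]
step 6 (fire T3): [11 1 0 1 4]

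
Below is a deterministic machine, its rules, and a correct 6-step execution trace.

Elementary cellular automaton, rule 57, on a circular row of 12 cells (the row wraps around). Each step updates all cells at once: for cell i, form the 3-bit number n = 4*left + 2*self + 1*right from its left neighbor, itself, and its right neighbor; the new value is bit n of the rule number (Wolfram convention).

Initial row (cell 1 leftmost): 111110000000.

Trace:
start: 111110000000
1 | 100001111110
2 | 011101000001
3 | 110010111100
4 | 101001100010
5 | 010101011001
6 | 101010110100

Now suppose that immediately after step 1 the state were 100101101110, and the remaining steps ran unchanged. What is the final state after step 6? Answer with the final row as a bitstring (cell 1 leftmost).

100110101010

state after step 1 := 100101101110
2 | 010011011001
3 | 101010110100
4 | 010101101010
5 | 001011010101
6 | 100110101010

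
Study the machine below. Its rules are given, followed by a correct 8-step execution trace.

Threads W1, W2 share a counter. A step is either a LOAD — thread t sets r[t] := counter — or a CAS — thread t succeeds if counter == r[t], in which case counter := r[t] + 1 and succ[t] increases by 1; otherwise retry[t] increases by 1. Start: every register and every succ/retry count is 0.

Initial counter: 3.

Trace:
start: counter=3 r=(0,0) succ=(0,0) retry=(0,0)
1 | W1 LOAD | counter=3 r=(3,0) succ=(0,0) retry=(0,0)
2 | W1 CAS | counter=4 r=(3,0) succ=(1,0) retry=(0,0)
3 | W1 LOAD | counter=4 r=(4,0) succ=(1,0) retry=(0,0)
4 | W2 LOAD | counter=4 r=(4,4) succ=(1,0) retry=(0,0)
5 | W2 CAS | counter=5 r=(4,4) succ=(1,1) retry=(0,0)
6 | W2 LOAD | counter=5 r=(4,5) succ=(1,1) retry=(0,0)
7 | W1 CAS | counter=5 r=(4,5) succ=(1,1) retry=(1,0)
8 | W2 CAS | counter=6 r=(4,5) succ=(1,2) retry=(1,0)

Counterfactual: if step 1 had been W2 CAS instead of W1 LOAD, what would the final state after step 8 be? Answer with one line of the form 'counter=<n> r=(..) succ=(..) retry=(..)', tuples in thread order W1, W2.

counter=5 r=(3,4) succ=(0,2) retry=(2,1)

(re-executing from step 1 with the substitution; state before step 1: counter=3 r=(0,0) succ=(0,0) retry=(0,0))
1 | W2 CAS | counter=3 r=(0,0) succ=(0,0) retry=(0,1)
2 | W1 CAS | counter=3 r=(0,0) succ=(0,0) retry=(1,1)
3 | W1 LOAD | counter=3 r=(3,0) succ=(0,0) retry=(1,1)
4 | W2 LOAD | counter=3 r=(3,3) succ=(0,0) retry=(1,1)
5 | W2 CAS | counter=4 r=(3,3) succ=(0,1) retry=(1,1)
6 | W2 LOAD | counter=4 r=(3,4) succ=(0,1) retry=(1,1)
7 | W1 CAS | counter=4 r=(3,4) succ=(0,1) retry=(2,1)
8 | W2 CAS | counter=5 r=(3,4) succ=(0,2) retry=(2,1)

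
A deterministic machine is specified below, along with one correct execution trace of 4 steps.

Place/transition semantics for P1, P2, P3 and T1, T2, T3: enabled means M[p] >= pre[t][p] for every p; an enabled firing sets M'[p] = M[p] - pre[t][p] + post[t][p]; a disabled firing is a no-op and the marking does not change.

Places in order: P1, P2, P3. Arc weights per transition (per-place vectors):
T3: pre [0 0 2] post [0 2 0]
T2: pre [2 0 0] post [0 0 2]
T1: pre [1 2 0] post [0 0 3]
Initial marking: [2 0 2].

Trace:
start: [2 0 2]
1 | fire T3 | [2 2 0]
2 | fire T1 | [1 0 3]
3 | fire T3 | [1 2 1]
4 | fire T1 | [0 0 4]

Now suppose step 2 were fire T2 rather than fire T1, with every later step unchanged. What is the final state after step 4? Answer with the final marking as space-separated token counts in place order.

0 4 0

(re-executing from step 2 with the substitution; state before step 2: [2 2 0])
2 | fire T2 | [0 2 2]
3 | fire T3 | [0 4 0]
4 | fire T1 | [0 4 0]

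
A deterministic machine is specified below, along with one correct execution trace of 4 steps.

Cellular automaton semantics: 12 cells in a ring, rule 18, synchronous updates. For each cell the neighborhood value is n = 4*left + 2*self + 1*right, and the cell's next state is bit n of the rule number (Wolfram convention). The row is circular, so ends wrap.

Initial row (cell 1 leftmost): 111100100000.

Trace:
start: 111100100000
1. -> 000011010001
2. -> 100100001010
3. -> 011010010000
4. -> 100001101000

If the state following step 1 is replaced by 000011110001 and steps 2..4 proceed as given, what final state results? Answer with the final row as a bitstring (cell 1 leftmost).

state after step 1 := 000011110001
2. -> 100100001010
3. -> 011010010000
4. -> 100001101000

100001101000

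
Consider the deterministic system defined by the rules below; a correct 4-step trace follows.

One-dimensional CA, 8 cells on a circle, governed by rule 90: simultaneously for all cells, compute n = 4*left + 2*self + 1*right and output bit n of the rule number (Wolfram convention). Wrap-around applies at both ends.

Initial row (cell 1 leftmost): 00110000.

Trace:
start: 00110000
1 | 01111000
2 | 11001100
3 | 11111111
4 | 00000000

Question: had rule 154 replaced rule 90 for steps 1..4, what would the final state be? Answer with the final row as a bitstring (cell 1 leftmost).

(re-executing steps 1..4 under rule 154; state before step 1: 00110000)
1 | 01101000
2 | 11000100
3 | 10101011
4 | 00000011

00000011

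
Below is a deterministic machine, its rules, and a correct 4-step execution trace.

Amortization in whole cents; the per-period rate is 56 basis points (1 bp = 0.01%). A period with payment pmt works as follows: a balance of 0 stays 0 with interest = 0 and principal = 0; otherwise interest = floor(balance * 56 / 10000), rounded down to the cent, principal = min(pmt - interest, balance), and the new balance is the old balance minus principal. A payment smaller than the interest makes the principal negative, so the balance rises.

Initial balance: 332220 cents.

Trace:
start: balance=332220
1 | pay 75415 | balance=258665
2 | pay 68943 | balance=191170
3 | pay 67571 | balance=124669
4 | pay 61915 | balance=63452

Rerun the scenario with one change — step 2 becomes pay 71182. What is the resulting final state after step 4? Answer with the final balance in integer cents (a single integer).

(re-executing from step 2 with the substitution; state before step 2: balance=258665)
2 | pay 71182 | balance=188931
3 | pay 67571 | balance=122418
4 | pay 61915 | balance=61188

61188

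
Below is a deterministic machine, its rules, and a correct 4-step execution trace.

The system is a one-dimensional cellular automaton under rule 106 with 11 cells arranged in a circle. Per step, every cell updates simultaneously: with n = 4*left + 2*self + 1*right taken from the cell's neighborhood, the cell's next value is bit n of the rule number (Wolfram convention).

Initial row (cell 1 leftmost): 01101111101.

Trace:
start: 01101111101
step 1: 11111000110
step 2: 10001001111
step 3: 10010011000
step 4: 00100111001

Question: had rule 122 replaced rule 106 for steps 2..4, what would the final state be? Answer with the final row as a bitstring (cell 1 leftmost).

(re-executing steps 2..4 under rule 122; state before step 2: 11111000110)
step 2: 10001101111
step 3: 11011111000
step 4: 11110001101

11110001101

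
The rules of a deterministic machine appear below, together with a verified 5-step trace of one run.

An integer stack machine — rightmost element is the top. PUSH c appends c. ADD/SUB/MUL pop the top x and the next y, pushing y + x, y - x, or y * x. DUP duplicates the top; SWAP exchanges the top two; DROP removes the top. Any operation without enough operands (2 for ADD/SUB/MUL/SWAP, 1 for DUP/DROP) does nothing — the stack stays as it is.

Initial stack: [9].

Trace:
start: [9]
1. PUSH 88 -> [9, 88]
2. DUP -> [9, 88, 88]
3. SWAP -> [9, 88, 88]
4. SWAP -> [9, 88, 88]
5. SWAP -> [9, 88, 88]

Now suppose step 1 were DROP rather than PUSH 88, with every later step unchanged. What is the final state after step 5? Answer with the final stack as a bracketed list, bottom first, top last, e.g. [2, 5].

(re-executing from step 1 with the substitution; state before step 1: [9])
1. DROP -> []
2. DUP -> []
3. SWAP -> []
4. SWAP -> []
5. SWAP -> []

[]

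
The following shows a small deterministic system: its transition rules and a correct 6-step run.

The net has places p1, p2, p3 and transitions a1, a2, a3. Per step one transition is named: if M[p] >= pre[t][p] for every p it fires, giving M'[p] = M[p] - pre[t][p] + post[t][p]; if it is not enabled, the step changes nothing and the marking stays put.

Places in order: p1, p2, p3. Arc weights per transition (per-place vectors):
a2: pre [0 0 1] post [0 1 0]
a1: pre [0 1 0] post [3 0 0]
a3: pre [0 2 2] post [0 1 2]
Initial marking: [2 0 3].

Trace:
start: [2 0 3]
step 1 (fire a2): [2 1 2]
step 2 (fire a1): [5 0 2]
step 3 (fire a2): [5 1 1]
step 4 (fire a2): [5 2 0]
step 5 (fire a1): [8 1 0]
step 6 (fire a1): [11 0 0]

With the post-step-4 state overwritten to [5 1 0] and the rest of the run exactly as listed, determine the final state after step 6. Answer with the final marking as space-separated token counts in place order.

state after step 4 := [5 1 0]
step 5 (fire a1): [8 0 0]
step 6 (fire a1): [8 0 0]

8 0 0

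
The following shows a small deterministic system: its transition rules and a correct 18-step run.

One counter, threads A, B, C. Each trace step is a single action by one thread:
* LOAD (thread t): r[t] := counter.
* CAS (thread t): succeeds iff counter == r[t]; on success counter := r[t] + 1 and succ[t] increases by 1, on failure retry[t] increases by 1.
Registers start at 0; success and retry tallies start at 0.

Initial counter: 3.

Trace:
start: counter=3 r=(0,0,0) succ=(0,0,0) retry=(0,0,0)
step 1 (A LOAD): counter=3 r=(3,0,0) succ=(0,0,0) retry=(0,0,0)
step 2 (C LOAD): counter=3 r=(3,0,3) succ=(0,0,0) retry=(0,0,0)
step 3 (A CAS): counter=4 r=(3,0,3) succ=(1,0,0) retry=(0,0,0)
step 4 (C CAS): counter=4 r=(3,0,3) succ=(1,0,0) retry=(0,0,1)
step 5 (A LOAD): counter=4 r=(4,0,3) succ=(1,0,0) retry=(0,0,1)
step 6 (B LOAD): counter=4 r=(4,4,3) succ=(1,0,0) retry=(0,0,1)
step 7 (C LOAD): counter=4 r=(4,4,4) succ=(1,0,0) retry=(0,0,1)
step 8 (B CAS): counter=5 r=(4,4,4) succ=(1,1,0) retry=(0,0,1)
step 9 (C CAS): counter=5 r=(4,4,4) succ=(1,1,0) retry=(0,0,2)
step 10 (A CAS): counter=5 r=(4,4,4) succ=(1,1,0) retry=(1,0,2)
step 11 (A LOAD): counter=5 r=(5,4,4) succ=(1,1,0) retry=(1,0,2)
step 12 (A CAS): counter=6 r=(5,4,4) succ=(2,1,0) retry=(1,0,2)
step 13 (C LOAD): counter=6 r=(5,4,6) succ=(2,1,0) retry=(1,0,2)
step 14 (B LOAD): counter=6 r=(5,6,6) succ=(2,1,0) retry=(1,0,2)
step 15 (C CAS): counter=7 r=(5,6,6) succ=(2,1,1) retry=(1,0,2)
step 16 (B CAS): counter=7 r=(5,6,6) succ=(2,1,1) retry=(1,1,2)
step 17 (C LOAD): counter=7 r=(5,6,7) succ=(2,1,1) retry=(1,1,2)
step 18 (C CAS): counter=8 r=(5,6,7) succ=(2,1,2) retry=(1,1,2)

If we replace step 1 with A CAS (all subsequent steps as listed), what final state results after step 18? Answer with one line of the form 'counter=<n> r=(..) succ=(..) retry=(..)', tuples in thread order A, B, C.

counter=8 r=(5,6,7) succ=(1,1,3) retry=(3,1,1)

(re-executing from step 1 with the substitution; state before step 1: counter=3 r=(0,0,0) succ=(0,0,0) retry=(0,0,0))
step 1 (A CAS): counter=3 r=(0,0,0) succ=(0,0,0) retry=(1,0,0)
step 2 (C LOAD): counter=3 r=(0,0,3) succ=(0,0,0) retry=(1,0,0)
step 3 (A CAS): counter=3 r=(0,0,3) succ=(0,0,0) retry=(2,0,0)
step 4 (C CAS): counter=4 r=(0,0,3) succ=(0,0,1) retry=(2,0,0)
step 5 (A LOAD): counter=4 r=(4,0,3) succ=(0,0,1) retry=(2,0,0)
step 6 (B LOAD): counter=4 r=(4,4,3) succ=(0,0,1) retry=(2,0,0)
step 7 (C LOAD): counter=4 r=(4,4,4) succ=(0,0,1) retry=(2,0,0)
step 8 (B CAS): counter=5 r=(4,4,4) succ=(0,1,1) retry=(2,0,0)
step 9 (C CAS): counter=5 r=(4,4,4) succ=(0,1,1) retry=(2,0,1)
step 10 (A CAS): counter=5 r=(4,4,4) succ=(0,1,1) retry=(3,0,1)
step 11 (A LOAD): counter=5 r=(5,4,4) succ=(0,1,1) retry=(3,0,1)
step 12 (A CAS): counter=6 r=(5,4,4) succ=(1,1,1) retry=(3,0,1)
step 13 (C LOAD): counter=6 r=(5,4,6) succ=(1,1,1) retry=(3,0,1)
step 14 (B LOAD): counter=6 r=(5,6,6) succ=(1,1,1) retry=(3,0,1)
step 15 (C CAS): counter=7 r=(5,6,6) succ=(1,1,2) retry=(3,0,1)
step 16 (B CAS): counter=7 r=(5,6,6) succ=(1,1,2) retry=(3,1,1)
step 17 (C LOAD): counter=7 r=(5,6,7) succ=(1,1,2) retry=(3,1,1)
step 18 (C CAS): counter=8 r=(5,6,7) succ=(1,1,3) retry=(3,1,1)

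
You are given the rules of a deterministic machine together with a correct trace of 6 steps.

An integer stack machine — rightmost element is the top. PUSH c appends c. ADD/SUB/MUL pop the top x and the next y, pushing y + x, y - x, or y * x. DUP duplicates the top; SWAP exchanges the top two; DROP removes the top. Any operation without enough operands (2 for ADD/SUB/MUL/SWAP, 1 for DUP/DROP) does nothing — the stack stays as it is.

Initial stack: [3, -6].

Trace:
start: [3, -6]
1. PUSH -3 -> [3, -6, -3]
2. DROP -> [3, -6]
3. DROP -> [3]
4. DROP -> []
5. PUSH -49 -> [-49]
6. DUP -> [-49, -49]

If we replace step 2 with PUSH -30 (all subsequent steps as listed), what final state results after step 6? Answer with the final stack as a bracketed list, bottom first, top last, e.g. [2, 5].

(re-executing from step 2 with the substitution; state before step 2: [3, -6, -3])
2. PUSH -30 -> [3, -6, -3, -30]
3. DROP -> [3, -6, -3]
4. DROP -> [3, -6]
5. PUSH -49 -> [3, -6, -49]
6. DUP -> [3, -6, -49, -49]

[3, -6, -49, -49]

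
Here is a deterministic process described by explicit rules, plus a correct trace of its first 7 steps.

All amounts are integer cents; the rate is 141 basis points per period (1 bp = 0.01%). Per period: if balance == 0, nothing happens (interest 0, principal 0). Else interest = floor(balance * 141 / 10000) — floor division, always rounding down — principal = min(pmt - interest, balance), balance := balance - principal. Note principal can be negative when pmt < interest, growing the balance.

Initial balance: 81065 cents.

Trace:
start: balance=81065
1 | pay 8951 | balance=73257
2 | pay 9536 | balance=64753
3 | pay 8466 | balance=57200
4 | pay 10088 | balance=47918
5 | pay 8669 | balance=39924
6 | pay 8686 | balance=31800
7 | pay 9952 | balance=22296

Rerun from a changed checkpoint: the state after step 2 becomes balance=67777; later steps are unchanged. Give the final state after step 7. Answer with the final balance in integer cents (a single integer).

25539

state after step 2 := balance=67777
3 | pay 8466 | balance=60266
4 | pay 10088 | balance=51027
5 | pay 8669 | balance=43077
6 | pay 8686 | balance=34998
7 | pay 9952 | balance=25539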